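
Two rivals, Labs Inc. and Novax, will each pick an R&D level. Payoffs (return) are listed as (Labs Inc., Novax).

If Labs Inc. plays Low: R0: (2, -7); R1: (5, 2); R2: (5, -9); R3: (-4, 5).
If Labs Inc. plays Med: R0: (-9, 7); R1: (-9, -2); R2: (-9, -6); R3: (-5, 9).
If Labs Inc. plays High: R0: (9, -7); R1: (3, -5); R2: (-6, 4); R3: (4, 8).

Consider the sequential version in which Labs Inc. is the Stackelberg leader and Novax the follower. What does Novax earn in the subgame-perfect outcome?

8

Novax best-responds to each possible Labs Inc. move:
- Low → Novax plays R3 (best of -7, 2, -9, 5); Labs Inc. gets -4.
- Med → Novax plays R3 (best of 7, -2, -6, 9); Labs Inc. gets -5.
- High → Novax plays R3 (best of -7, -5, 4, 8); Labs Inc. gets 4.
Maximizing over -4, -5, 4, Labs Inc. chooses High. Subgame-perfect outcome: (High, R3) with payoffs (4, 8).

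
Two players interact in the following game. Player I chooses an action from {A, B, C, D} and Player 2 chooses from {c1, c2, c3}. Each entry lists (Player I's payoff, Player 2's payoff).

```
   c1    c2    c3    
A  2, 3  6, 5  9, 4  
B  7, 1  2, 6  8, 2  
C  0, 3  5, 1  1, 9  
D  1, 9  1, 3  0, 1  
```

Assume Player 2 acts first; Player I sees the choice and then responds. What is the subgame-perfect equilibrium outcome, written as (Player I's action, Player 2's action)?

Work backward from Player I's decision.
- c1: Player I compares 2, 7, 0, 1 and picks B; Player 2 would get 1.
- c2: Player I compares 6, 2, 5, 1 and picks A; Player 2 would get 5.
- c3: Player I compares 9, 8, 1, 0 and picks A; Player 2 would get 4.
Player 2's induced payoffs are 1, 5, 4, so Player 2 commits to c2. Subgame-perfect outcome: (A, c2) with payoffs (6, 5).

(A, c2)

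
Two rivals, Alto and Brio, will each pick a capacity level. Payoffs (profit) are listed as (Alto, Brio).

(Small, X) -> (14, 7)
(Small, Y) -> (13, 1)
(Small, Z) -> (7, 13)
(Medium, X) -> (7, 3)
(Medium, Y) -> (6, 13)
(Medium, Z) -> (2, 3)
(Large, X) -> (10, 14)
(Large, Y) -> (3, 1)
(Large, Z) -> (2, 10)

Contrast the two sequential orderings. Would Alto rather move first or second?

If Alto leads: Brio's best replies are Small→Z, Medium→Y, Large→X; Alto's induced payoffs 7, 6, 10; outcome (Large, X), payoffs (10, 14).
If Brio leads: Alto's best replies are X→Small, Y→Small, Z→Small; Brio's induced payoffs 7, 1, 13; outcome (Small, Z), payoffs (7, 13).
Alto gets 10 moving first and 7 moving second, so Alto prefers to move first.

first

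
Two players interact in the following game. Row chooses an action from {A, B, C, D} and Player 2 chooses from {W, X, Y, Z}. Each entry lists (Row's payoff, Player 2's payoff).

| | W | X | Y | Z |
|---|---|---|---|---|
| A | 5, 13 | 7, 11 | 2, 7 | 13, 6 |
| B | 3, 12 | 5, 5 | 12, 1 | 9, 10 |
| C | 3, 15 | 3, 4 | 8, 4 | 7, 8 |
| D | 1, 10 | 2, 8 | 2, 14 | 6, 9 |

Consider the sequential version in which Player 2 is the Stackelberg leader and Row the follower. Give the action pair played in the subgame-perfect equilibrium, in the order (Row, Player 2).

(A, W)

Work backward from Row's decision.
- W: BR = A, leader payoff 13.
- X: BR = A, leader payoff 11.
- Y: BR = B, leader payoff 1.
- Z: BR = A, leader payoff 6.
Player 2's induced payoffs are 13, 11, 1, 6, so Player 2 commits to W. Subgame-perfect outcome: (A, W) with payoffs (5, 13).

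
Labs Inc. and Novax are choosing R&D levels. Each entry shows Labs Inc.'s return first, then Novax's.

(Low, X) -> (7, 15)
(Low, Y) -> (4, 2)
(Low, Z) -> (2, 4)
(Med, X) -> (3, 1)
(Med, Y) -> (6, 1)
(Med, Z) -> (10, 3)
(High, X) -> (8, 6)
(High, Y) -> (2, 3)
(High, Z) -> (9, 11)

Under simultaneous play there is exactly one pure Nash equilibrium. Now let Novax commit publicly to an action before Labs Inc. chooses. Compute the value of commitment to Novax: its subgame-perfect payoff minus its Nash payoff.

Work backward from Labs Inc.'s decision.
- X: BR = High, leader payoff 6.
- Y: BR = Med, leader payoff 1.
- Z: BR = Med, leader payoff 3.
Maximizing over 6, 1, 3, Novax chooses X. Subgame-perfect outcome: (High, X) with payoffs (8, 6).
Now find the simultaneous Nash equilibrium.
Labs Inc.'s best replies: X→High; Y→Med; Z→Med.
Novax's best replies: Low→X; Med→Z; High→Z.
The unique mutual best reply is (Med, Z), giving (10, 3).
Novax's commitment gain: 6 − 3 = 3.

3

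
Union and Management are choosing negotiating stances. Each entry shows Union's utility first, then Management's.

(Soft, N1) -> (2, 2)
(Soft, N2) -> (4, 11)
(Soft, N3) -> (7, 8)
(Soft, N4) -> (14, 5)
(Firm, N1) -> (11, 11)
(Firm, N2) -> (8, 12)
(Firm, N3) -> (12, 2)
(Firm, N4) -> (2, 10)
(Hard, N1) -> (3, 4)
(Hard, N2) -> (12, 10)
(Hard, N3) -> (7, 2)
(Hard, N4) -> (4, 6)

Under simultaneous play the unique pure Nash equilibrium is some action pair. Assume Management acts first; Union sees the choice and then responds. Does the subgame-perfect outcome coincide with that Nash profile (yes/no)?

no

Work backward from Union's decision.
- N1: BR = Firm, leader payoff 11.
- N2: BR = Hard, leader payoff 10.
- N3: BR = Firm, leader payoff 2.
- N4: BR = Soft, leader payoff 5.
Maximizing over 11, 10, 2, 5, Management chooses N1. Subgame-perfect outcome: (Firm, N1) with payoffs (11, 11).
Under simultaneous play:
Union's best replies: N1→Firm; N2→Hard; N3→Firm; N4→Soft.
Management's best replies: Soft→N2; Firm→N2; Hard→N2.
Only (Hard, N2) has each player best-responding; Nash payoffs (12, 10).
Sequential outcome (Firm, N1) differs from the Nash profile (Hard, N2).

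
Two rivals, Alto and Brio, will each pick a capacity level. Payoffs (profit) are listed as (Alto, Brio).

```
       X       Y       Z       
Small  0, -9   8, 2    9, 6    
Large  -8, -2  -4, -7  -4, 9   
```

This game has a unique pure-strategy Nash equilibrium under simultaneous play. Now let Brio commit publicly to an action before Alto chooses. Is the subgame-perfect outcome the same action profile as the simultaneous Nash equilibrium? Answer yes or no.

Solve by backward induction (Brio leads).
- X → Alto plays Small (best of 0, -8); Brio gets -9.
- Y → Alto plays Small (best of 8, -4); Brio gets 2.
- Z → Alto plays Small (best of 9, -4); Brio gets 6.
Maximizing over -9, 2, 6, Brio chooses Z. Subgame-perfect outcome: (Small, Z) with payoffs (9, 6).
Now find the simultaneous Nash equilibrium.
Alto's best replies: X→Small; Y→Small; Z→Small.
Brio's best replies: Small→Z; Large→Z.
The unique mutual best reply is (Small, Z), giving (9, 6).
Sequential outcome (Small, Z) coincides with the Nash profile (Small, Z).

yes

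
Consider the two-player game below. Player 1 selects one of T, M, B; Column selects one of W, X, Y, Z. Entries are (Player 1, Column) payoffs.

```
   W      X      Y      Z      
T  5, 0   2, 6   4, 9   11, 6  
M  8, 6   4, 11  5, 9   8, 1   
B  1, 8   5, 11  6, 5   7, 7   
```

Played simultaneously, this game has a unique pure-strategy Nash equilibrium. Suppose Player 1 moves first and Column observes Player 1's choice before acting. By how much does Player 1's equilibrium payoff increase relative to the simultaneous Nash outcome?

Backward induction with Player 1 moving first.
- T: BR = Y, leader payoff 4.
- M: BR = X, leader payoff 4.
- B: BR = X, leader payoff 5.
Among 4, 4, 5, the best is 5 at B. Subgame-perfect outcome: (B, X) with payoffs (5, 11).
Under simultaneous play:
Player 1's best replies: W→M; X→B; Y→B; Z→T.
Column's best replies: T→Y; M→X; B→X.
The unique mutual best reply is (B, X), giving (5, 11).
Player 1's commitment gain: 5 − 5 = 0.

0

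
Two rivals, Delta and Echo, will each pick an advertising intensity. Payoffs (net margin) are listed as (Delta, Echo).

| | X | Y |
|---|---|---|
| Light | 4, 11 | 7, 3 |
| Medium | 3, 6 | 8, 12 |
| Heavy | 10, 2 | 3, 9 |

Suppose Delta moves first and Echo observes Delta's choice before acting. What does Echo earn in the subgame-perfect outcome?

12

Echo best-responds to each possible Delta move:
- Light → Echo plays X (best of 11, 3); Delta gets 4.
- Medium → Echo plays Y (best of 6, 12); Delta gets 8.
- Heavy → Echo plays Y (best of 2, 9); Delta gets 3.
Among 4, 8, 3, the best is 8 at Medium. Subgame-perfect outcome: (Medium, Y) with payoffs (8, 12).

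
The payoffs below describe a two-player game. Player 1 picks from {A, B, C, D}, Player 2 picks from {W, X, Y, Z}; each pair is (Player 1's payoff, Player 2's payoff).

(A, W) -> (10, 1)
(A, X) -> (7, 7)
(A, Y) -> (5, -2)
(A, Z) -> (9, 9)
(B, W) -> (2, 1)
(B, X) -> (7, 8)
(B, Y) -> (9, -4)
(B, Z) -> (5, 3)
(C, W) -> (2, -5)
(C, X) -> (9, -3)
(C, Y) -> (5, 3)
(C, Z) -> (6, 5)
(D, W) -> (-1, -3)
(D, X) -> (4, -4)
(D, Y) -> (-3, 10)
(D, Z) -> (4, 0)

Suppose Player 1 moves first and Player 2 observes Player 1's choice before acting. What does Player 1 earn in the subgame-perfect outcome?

Player 2 best-responds to each possible Player 1 move:
- A → Player 2 plays Z (best of 1, 7, -2, 9); Player 1 gets 9.
- B → Player 2 plays X (best of 1, 8, -4, 3); Player 1 gets 7.
- C → Player 2 plays Z (best of -5, -3, 3, 5); Player 1 gets 6.
- D → Player 2 plays Y (best of -3, -4, 10, 0); Player 1 gets -3.
Maximizing over 9, 7, 6, -3, Player 1 chooses A. Subgame-perfect outcome: (A, Z) with payoffs (9, 9).

9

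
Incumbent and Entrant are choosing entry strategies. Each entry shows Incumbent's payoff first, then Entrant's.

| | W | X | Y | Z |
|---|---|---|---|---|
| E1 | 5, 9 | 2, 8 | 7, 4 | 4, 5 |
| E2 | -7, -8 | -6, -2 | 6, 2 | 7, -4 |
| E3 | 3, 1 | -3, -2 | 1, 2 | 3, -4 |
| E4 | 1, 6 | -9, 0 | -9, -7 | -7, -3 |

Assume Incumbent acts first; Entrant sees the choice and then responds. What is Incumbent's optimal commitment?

Work backward from Entrant's decision.
- E1: Entrant compares 9, 8, 4, 5 and picks W; Incumbent would get 5.
- E2: Entrant compares -8, -2, 2, -4 and picks Y; Incumbent would get 6.
- E3: Entrant compares 1, -2, 2, -4 and picks Y; Incumbent would get 1.
- E4: Entrant compares 6, 0, -7, -3 and picks W; Incumbent would get 1.
Incumbent's induced payoffs are 5, 6, 1, 1, so Incumbent commits to E2. Subgame-perfect outcome: (E2, Y) with payoffs (6, 2).

E2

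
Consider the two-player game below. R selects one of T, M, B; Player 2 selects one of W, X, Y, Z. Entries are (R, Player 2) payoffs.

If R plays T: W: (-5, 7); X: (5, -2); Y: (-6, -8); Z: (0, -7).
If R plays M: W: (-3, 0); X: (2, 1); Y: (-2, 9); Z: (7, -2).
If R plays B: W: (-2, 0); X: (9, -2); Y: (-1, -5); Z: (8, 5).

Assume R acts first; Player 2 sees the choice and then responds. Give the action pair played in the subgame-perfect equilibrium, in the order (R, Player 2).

(B, Z)

Work backward from Player 2's decision.
- T: BR = W, leader payoff -5.
- M: BR = Y, leader payoff -2.
- B: BR = Z, leader payoff 8.
R's induced payoffs are -5, -2, 8, so R commits to B. Subgame-perfect outcome: (B, Z) with payoffs (8, 5).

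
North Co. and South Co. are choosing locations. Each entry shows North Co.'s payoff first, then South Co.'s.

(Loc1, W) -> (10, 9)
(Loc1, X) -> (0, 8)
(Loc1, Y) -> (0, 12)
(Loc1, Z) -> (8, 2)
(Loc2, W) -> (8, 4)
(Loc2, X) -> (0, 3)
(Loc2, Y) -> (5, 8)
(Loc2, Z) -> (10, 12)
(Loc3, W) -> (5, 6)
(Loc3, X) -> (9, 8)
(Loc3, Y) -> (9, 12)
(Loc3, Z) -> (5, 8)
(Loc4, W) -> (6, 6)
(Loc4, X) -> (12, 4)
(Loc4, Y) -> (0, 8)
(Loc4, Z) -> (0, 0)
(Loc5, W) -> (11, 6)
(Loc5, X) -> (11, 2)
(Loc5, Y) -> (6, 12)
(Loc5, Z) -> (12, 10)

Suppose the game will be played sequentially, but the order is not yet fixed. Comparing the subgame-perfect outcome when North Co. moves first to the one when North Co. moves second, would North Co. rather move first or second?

If North Co. leads: South Co.'s best replies are Loc1→Y, Loc2→Z, Loc3→Y, Loc4→Y, Loc5→Y; North Co.'s induced payoffs 0, 10, 9, 0, 6; outcome (Loc2, Z), payoffs (10, 12).
If South Co. leads: North Co.'s best replies are W→Loc5, X→Loc4, Y→Loc3, Z→Loc5; South Co.'s induced payoffs 6, 4, 12, 10; outcome (Loc3, Y), payoffs (9, 12).
North Co. gets 10 moving first and 9 moving second, so North Co. prefers to move first.

first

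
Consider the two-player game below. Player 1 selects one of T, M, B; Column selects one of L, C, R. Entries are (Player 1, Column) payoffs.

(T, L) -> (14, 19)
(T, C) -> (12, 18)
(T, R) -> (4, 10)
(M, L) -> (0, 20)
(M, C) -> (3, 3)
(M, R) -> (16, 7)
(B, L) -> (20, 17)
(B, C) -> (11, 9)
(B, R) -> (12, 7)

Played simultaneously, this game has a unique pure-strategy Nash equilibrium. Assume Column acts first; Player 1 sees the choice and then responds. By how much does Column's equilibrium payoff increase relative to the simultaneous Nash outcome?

Backward induction with Column moving first.
- L: BR = B, leader payoff 17.
- C: BR = T, leader payoff 18.
- R: BR = M, leader payoff 7.
Maximizing over 17, 18, 7, Column chooses C. Subgame-perfect outcome: (T, C) with payoffs (12, 18).
Under simultaneous play:
Player 1's best replies: L→B; C→T; R→M.
Column's best replies: T→L; M→L; B→L.
The unique mutual best reply is (B, L), giving (20, 17).
Column's commitment gain: 18 − 17 = 1.

1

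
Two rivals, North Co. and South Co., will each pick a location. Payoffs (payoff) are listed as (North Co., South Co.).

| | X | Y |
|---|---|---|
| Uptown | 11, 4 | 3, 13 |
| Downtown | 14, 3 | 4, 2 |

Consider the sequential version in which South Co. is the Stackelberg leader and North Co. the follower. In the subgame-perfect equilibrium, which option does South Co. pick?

Solve by backward induction (South Co. leads).
- X: North Co. compares 11, 14 and picks Downtown; South Co. would get 3.
- Y: North Co. compares 3, 4 and picks Downtown; South Co. would get 2.
Among 3, 2, the best is 3 at X. Subgame-perfect outcome: (Downtown, X) with payoffs (14, 3).

X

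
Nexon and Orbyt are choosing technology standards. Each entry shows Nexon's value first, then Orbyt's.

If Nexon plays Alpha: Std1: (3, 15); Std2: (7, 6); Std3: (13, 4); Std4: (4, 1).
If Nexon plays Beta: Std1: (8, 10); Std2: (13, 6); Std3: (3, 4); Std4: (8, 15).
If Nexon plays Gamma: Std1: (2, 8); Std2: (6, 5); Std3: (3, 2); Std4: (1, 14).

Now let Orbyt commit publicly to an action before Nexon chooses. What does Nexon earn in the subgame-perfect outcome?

Solve by backward induction (Orbyt leads).
- Std1: Nexon compares 3, 8, 2 and picks Beta; Orbyt would get 10.
- Std2: Nexon compares 7, 13, 6 and picks Beta; Orbyt would get 6.
- Std3: Nexon compares 13, 3, 3 and picks Alpha; Orbyt would get 4.
- Std4: Nexon compares 4, 8, 1 and picks Beta; Orbyt would get 15.
Orbyt's induced payoffs are 10, 6, 4, 15, so Orbyt commits to Std4. Subgame-perfect outcome: (Beta, Std4) with payoffs (8, 15).

8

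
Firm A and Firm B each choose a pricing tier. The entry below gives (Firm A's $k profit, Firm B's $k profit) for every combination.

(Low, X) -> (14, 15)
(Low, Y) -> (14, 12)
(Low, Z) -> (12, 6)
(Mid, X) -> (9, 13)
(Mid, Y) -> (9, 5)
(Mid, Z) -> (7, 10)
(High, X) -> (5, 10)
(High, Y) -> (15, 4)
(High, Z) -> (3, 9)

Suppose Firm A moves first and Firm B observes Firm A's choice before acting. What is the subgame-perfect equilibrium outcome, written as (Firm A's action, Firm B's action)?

Solve by backward induction (Firm A leads).
- Low: BR = X, leader payoff 14.
- Mid: BR = X, leader payoff 9.
- High: BR = X, leader payoff 5.
Among 14, 9, 5, the best is 14 at Low. Subgame-perfect outcome: (Low, X) with payoffs (14, 15).

(Low, X)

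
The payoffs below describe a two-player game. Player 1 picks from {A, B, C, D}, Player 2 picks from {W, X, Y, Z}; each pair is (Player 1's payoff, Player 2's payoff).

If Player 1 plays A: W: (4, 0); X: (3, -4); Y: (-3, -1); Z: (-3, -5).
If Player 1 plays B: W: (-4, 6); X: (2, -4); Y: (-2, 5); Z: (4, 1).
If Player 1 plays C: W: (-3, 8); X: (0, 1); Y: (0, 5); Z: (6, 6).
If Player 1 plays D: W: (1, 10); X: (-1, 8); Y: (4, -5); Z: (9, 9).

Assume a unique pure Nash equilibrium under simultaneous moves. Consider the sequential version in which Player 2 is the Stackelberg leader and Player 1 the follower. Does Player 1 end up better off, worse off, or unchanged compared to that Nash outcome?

Solve by backward induction (Player 2 leads).
- W: BR = A, leader payoff 0.
- X: BR = A, leader payoff -4.
- Y: BR = D, leader payoff -5.
- Z: BR = D, leader payoff 9.
Maximizing over 0, -4, -5, 9, Player 2 chooses Z. Subgame-perfect outcome: (D, Z) with payoffs (9, 9).
Under simultaneous play:
Player 1's best replies: W→A; X→A; Y→D; Z→D.
Player 2's best replies: A→W; B→W; C→W; D→W.
Only (A, W) has each player best-responding; Nash payoffs (4, 0).
Player 1 earns 9 sequentially versus 4 at the Nash outcome: better off.

better off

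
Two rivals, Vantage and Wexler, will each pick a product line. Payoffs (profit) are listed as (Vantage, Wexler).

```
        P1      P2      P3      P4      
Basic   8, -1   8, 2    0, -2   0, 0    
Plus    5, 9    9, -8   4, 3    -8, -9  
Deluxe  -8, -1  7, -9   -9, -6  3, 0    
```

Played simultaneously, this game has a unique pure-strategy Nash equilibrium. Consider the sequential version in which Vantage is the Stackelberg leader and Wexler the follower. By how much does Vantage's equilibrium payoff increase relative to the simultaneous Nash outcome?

Backward induction with Vantage moving first.
- Basic: BR = P2, leader payoff 8.
- Plus: BR = P1, leader payoff 5.
- Deluxe: BR = P4, leader payoff 3.
Vantage's induced payoffs are 8, 5, 3, so Vantage commits to Basic. Subgame-perfect outcome: (Basic, P2) with payoffs (8, 2).
For the simultaneous game, intersect best replies.
Vantage's best replies: P1→Basic; P2→Plus; P3→Plus; P4→Deluxe.
Wexler's best replies: Basic→P2; Plus→P1; Deluxe→P4.
The unique mutual best reply is (Deluxe, P4), giving (3, 0).
Vantage's commitment gain: 8 − 3 = 5.

5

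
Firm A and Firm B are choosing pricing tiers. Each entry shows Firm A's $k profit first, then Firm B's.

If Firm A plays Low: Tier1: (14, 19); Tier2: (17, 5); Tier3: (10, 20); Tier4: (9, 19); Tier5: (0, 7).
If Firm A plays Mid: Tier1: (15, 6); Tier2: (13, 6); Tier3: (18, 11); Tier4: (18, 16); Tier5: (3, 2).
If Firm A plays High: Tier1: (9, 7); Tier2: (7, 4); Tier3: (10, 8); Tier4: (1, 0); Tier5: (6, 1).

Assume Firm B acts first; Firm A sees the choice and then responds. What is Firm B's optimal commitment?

Solve by backward induction (Firm B leads).
- Tier1: Firm A compares 14, 15, 9 and picks Mid; Firm B would get 6.
- Tier2: Firm A compares 17, 13, 7 and picks Low; Firm B would get 5.
- Tier3: Firm A compares 10, 18, 10 and picks Mid; Firm B would get 11.
- Tier4: Firm A compares 9, 18, 1 and picks Mid; Firm B would get 16.
- Tier5: Firm A compares 0, 3, 6 and picks High; Firm B would get 1.
Maximizing over 6, 5, 11, 16, 1, Firm B chooses Tier4. Subgame-perfect outcome: (Mid, Tier4) with payoffs (18, 16).

Tier4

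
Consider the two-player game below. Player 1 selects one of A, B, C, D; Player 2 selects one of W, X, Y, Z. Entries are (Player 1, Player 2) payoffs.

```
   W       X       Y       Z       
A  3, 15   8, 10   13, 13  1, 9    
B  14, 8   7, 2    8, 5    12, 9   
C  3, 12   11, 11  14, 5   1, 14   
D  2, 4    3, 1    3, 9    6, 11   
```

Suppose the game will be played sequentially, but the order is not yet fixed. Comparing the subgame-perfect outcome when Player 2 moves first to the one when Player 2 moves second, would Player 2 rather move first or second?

If Player 1 leads: Player 2's best replies are A→W, B→Z, C→Z, D→Z; Player 1's induced payoffs 3, 12, 1, 6; outcome (B, Z), payoffs (12, 9).
If Player 2 leads: Player 1's best replies are W→B, X→C, Y→C, Z→B; Player 2's induced payoffs 8, 11, 5, 9; outcome (C, X), payoffs (11, 11).
Player 2 gets 11 moving first and 9 moving second, so Player 2 prefers to move first.

first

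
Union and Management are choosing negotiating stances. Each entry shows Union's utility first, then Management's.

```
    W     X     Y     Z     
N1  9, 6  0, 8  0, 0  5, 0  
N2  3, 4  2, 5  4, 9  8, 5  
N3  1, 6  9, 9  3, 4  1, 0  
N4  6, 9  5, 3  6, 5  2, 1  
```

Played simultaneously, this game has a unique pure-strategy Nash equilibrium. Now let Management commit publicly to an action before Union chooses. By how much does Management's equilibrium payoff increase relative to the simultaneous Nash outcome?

Union best-responds to each possible Management move:
- W: Union compares 9, 3, 1, 6 and picks N1; Management would get 6.
- X: Union compares 0, 2, 9, 5 and picks N3; Management would get 9.
- Y: Union compares 0, 4, 3, 6 and picks N4; Management would get 5.
- Z: Union compares 5, 8, 1, 2 and picks N2; Management would get 5.
Maximizing over 6, 9, 5, 5, Management chooses X. Subgame-perfect outcome: (N3, X) with payoffs (9, 9).
Now find the simultaneous Nash equilibrium.
Union's best replies: W→N1; X→N3; Y→N4; Z→N2.
Management's best replies: N1→X; N2→Y; N3→X; N4→W.
Only (N3, X) has each player best-responding; Nash payoffs (9, 9).
Management's commitment gain: 9 − 9 = 0.

0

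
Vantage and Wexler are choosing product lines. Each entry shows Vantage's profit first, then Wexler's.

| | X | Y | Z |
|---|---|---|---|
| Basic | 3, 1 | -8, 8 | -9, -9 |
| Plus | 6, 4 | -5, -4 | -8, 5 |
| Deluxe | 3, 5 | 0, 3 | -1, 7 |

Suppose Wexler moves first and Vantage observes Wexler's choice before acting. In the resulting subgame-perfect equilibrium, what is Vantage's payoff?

Solve by backward induction (Wexler leads).
- X: Vantage compares 3, 6, 3 and picks Plus; Wexler would get 4.
- Y: Vantage compares -8, -5, 0 and picks Deluxe; Wexler would get 3.
- Z: Vantage compares -9, -8, -1 and picks Deluxe; Wexler would get 7.
Maximizing over 4, 3, 7, Wexler chooses Z. Subgame-perfect outcome: (Deluxe, Z) with payoffs (-1, 7).

-1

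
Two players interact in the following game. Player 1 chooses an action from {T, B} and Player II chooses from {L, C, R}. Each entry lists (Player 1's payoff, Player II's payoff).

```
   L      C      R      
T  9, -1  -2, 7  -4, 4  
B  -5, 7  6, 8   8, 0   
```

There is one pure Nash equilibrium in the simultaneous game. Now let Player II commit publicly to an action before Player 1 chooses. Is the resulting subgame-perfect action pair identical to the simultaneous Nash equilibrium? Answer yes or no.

Work backward from Player 1's decision.
- L: BR = T, leader payoff -1.
- C: BR = B, leader payoff 8.
- R: BR = B, leader payoff 0.
Among -1, 8, 0, the best is 8 at C. Subgame-perfect outcome: (B, C) with payoffs (6, 8).
Under simultaneous play:
Player 1's best replies: L→T; C→B; R→B.
Player II's best replies: T→C; B→C.
Only (B, C) has each player best-responding; Nash payoffs (6, 8).
Sequential outcome (B, C) coincides with the Nash profile (B, C).

yes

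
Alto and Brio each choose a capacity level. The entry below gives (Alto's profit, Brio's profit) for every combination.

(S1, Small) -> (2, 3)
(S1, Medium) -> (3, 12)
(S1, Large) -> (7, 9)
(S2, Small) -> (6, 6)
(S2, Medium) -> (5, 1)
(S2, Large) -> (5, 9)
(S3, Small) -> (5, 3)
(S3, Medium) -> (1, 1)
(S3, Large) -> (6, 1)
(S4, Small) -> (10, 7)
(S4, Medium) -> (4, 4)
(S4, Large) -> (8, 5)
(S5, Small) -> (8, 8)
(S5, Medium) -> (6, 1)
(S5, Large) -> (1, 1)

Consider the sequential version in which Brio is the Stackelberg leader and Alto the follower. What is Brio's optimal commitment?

Small

Backward induction with Brio moving first.
- Small: Alto compares 2, 6, 5, 10, 8 and picks S4; Brio would get 7.
- Medium: Alto compares 3, 5, 1, 4, 6 and picks S5; Brio would get 1.
- Large: Alto compares 7, 5, 6, 8, 1 and picks S4; Brio would get 5.
Maximizing over 7, 1, 5, Brio chooses Small. Subgame-perfect outcome: (S4, Small) with payoffs (10, 7).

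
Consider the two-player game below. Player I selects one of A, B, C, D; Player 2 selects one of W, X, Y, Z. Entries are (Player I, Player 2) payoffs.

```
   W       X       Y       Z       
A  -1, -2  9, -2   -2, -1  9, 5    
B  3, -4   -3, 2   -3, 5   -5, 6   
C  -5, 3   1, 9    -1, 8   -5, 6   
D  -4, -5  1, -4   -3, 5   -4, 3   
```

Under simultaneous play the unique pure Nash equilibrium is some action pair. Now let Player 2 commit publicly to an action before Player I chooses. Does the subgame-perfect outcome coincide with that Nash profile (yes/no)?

no

Work backward from Player I's decision.
- W → Player I plays B (best of -1, 3, -5, -4); Player 2 gets -4.
- X → Player I plays A (best of 9, -3, 1, 1); Player 2 gets -2.
- Y → Player I plays C (best of -2, -3, -1, -3); Player 2 gets 8.
- Z → Player I plays A (best of 9, -5, -5, -4); Player 2 gets 5.
Player 2's induced payoffs are -4, -2, 8, 5, so Player 2 commits to Y. Subgame-perfect outcome: (C, Y) with payoffs (-1, 8).
Under simultaneous play:
Player I's best replies: W→B; X→A; Y→C; Z→A.
Player 2's best replies: A→Z; B→Z; C→X; D→Y.
The unique mutual best reply is (A, Z), giving (9, 5).
Sequential outcome (C, Y) differs from the Nash profile (A, Z).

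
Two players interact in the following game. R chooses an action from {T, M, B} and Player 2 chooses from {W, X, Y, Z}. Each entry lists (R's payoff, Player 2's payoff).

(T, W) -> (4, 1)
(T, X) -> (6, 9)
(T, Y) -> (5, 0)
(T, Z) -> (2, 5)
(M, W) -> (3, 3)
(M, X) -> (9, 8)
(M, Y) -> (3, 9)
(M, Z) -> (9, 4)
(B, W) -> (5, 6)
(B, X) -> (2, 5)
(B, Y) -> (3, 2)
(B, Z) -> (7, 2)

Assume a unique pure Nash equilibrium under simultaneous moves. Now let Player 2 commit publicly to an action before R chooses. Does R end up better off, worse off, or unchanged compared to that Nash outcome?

Backward induction with Player 2 moving first.
- W: R compares 4, 3, 5 and picks B; Player 2 would get 6.
- X: R compares 6, 9, 2 and picks M; Player 2 would get 8.
- Y: R compares 5, 3, 3 and picks T; Player 2 would get 0.
- Z: R compares 2, 9, 7 and picks M; Player 2 would get 4.
Player 2's induced payoffs are 6, 8, 0, 4, so Player 2 commits to X. Subgame-perfect outcome: (M, X) with payoffs (9, 8).
Now find the simultaneous Nash equilibrium.
R's best replies: W→B; X→M; Y→T; Z→M.
Player 2's best replies: T→X; M→Y; B→W.
The unique mutual best reply is (B, W), giving (5, 6).
R earns 9 sequentially versus 5 at the Nash outcome: better off.

better off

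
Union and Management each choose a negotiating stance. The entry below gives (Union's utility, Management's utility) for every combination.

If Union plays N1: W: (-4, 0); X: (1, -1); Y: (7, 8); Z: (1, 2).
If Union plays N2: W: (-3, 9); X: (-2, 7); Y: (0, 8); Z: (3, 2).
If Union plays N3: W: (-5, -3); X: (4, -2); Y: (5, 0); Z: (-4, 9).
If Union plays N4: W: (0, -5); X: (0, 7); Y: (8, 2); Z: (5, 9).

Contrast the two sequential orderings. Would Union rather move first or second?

first

If Union leads: Management's best replies are N1→Y, N2→W, N3→Z, N4→Z; Union's induced payoffs 7, -3, -4, 5; outcome (N1, Y), payoffs (7, 8).
If Management leads: Union's best replies are W→N4, X→N3, Y→N4, Z→N4; Management's induced payoffs -5, -2, 2, 9; outcome (N4, Z), payoffs (5, 9).
Union gets 7 moving first and 5 moving second, so Union prefers to move first.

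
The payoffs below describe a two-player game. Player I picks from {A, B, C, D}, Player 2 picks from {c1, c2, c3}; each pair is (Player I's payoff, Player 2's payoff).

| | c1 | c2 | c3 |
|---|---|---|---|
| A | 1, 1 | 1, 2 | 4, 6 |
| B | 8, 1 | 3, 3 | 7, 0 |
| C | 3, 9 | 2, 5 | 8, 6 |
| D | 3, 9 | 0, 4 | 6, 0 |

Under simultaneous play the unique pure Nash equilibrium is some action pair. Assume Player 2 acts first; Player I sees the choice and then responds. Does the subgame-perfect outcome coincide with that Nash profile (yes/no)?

no

Player I best-responds to each possible Player 2 move:
- c1: Player I compares 1, 8, 3, 3 and picks B; Player 2 would get 1.
- c2: Player I compares 1, 3, 2, 0 and picks B; Player 2 would get 3.
- c3: Player I compares 4, 7, 8, 6 and picks C; Player 2 would get 6.
Maximizing over 1, 3, 6, Player 2 chooses c3. Subgame-perfect outcome: (C, c3) with payoffs (8, 6).
Under simultaneous play:
Player I's best replies: c1→B; c2→B; c3→C.
Player 2's best replies: A→c3; B→c2; C→c1; D→c1.
The unique mutual best reply is (B, c2), giving (3, 3).
Sequential outcome (C, c3) differs from the Nash profile (B, c2).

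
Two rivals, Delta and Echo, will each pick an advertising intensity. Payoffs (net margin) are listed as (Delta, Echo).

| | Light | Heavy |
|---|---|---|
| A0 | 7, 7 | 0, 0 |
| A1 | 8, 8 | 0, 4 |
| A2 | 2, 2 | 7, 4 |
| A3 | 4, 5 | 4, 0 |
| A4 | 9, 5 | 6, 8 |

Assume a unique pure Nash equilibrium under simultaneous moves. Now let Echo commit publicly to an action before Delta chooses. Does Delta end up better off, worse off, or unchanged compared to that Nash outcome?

Solve by backward induction (Echo leads).
- Light: Delta compares 7, 8, 2, 4, 9 and picks A4; Echo would get 5.
- Heavy: Delta compares 0, 0, 7, 4, 6 and picks A2; Echo would get 4.
Echo's induced payoffs are 5, 4, so Echo commits to Light. Subgame-perfect outcome: (A4, Light) with payoffs (9, 5).
Now find the simultaneous Nash equilibrium.
Delta's best replies: Light→A4; Heavy→A2.
Echo's best replies: A0→Light; A1→Light; A2→Heavy; A3→Light; A4→Heavy.
Only (A2, Heavy) has each player best-responding; Nash payoffs (7, 4).
Delta earns 9 sequentially versus 7 at the Nash outcome: better off.

better off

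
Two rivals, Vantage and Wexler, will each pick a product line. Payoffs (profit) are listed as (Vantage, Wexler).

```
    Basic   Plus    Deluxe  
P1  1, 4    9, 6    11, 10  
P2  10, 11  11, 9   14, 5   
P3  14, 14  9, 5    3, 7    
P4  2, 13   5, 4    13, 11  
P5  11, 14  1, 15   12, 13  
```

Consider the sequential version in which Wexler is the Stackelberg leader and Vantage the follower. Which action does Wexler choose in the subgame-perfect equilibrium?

Basic

Work backward from Vantage's decision.
- Basic: BR = P3, leader payoff 14.
- Plus: BR = P2, leader payoff 9.
- Deluxe: BR = P2, leader payoff 5.
Maximizing over 14, 9, 5, Wexler chooses Basic. Subgame-perfect outcome: (P3, Basic) with payoffs (14, 14).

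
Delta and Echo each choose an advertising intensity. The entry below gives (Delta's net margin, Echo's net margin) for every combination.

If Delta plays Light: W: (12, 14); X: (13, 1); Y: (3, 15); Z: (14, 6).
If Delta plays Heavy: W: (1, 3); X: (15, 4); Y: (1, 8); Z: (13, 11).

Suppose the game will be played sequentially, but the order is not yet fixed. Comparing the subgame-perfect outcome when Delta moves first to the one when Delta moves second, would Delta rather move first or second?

If Delta leads: Echo's best replies are Light→Y, Heavy→Z; Delta's induced payoffs 3, 13; outcome (Heavy, Z), payoffs (13, 11).
If Echo leads: Delta's best replies are W→Light, X→Heavy, Y→Light, Z→Light; Echo's induced payoffs 14, 4, 15, 6; outcome (Light, Y), payoffs (3, 15).
Delta gets 13 moving first and 3 moving second, so Delta prefers to move first.

first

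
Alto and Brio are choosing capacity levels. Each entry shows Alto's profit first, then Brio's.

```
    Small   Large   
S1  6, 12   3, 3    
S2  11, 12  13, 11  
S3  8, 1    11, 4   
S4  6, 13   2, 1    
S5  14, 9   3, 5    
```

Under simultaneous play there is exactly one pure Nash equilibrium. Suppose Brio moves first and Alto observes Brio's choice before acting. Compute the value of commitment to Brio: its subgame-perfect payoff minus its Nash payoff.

Work backward from Alto's decision.
- Small: Alto compares 6, 11, 8, 6, 14 and picks S5; Brio would get 9.
- Large: Alto compares 3, 13, 11, 2, 3 and picks S2; Brio would get 11.
Maximizing over 9, 11, Brio chooses Large. Subgame-perfect outcome: (S2, Large) with payoffs (13, 11).
Under simultaneous play:
Alto's best replies: Small→S5; Large→S2.
Brio's best replies: S1→Small; S2→Small; S3→Large; S4→Small; S5→Small.
The unique mutual best reply is (S5, Small), giving (14, 9).
Brio's commitment gain: 11 − 9 = 2.

2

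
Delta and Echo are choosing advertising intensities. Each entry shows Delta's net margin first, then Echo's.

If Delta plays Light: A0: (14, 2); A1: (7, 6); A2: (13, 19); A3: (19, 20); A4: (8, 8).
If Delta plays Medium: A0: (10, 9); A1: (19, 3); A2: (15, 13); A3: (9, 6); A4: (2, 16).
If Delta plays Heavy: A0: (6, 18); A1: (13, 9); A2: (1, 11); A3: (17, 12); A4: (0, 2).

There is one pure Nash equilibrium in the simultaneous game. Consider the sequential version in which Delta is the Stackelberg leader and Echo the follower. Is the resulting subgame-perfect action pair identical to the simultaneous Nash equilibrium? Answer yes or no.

yes

Backward induction with Delta moving first.
- Light → Echo plays A3 (best of 2, 6, 19, 20, 8); Delta gets 19.
- Medium → Echo plays A4 (best of 9, 3, 13, 6, 16); Delta gets 2.
- Heavy → Echo plays A0 (best of 18, 9, 11, 12, 2); Delta gets 6.
Delta's induced payoffs are 19, 2, 6, so Delta commits to Light. Subgame-perfect outcome: (Light, A3) with payoffs (19, 20).
Under simultaneous play:
Delta's best replies: A0→Light; A1→Medium; A2→Medium; A3→Light; A4→Light.
Echo's best replies: Light→A3; Medium→A4; Heavy→A0.
The unique mutual best reply is (Light, A3), giving (19, 20).
Sequential outcome (Light, A3) coincides with the Nash profile (Light, A3).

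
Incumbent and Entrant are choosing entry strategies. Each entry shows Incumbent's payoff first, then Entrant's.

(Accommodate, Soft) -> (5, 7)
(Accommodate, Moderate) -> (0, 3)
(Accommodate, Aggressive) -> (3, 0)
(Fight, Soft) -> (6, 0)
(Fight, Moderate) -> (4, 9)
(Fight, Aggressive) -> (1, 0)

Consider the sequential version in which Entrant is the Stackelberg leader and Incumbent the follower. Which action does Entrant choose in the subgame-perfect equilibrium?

Backward induction with Entrant moving first.
- Soft: Incumbent compares 5, 6 and picks Fight; Entrant would get 0.
- Moderate: Incumbent compares 0, 4 and picks Fight; Entrant would get 9.
- Aggressive: Incumbent compares 3, 1 and picks Accommodate; Entrant would get 0.
Among 0, 9, 0, the best is 9 at Moderate. Subgame-perfect outcome: (Fight, Moderate) with payoffs (4, 9).

Moderate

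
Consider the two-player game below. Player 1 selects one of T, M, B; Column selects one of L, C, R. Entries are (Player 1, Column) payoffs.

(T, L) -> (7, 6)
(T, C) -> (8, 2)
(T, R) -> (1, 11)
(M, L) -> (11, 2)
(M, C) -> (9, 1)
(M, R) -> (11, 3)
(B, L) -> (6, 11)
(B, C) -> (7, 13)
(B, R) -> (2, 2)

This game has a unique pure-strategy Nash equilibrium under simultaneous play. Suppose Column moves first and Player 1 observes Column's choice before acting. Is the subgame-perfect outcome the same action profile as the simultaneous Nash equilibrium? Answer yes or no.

Solve by backward induction (Column leads).
- L: BR = M, leader payoff 2.
- C: BR = M, leader payoff 1.
- R: BR = M, leader payoff 3.
Among 2, 1, 3, the best is 3 at R. Subgame-perfect outcome: (M, R) with payoffs (11, 3).
Under simultaneous play:
Player 1's best replies: L→M; C→M; R→M.
Column's best replies: T→R; M→R; B→C.
Only (M, R) has each player best-responding; Nash payoffs (11, 3).
Sequential outcome (M, R) coincides with the Nash profile (M, R).

yes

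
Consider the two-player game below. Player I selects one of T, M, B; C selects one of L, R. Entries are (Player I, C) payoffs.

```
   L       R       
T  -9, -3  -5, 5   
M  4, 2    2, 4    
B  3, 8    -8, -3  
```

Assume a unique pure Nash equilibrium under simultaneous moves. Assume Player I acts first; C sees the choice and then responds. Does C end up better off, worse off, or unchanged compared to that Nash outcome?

better off

Backward induction with Player I moving first.
- T: BR = R, leader payoff -5.
- M: BR = R, leader payoff 2.
- B: BR = L, leader payoff 3.
Player I's induced payoffs are -5, 2, 3, so Player I commits to B. Subgame-perfect outcome: (B, L) with payoffs (3, 8).
Under simultaneous play:
Player I's best replies: L→M; R→M.
C's best replies: T→R; M→R; B→L.
The unique mutual best reply is (M, R), giving (2, 4).
C earns 8 sequentially versus 4 at the Nash outcome: better off.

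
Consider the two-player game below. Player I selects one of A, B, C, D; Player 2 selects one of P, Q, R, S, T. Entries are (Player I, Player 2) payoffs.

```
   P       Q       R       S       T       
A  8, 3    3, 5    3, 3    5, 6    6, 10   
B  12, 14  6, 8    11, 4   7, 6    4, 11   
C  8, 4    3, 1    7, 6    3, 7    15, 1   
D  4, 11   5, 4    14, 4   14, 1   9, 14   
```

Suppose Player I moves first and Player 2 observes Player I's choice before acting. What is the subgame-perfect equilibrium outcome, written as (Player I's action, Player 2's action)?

(B, P)

Solve by backward induction (Player I leads).
- A: Player 2 compares 3, 5, 3, 6, 10 and picks T; Player I would get 6.
- B: Player 2 compares 14, 8, 4, 6, 11 and picks P; Player I would get 12.
- C: Player 2 compares 4, 1, 6, 7, 1 and picks S; Player I would get 3.
- D: Player 2 compares 11, 4, 4, 1, 14 and picks T; Player I would get 9.
Among 6, 12, 3, 9, the best is 12 at B. Subgame-perfect outcome: (B, P) with payoffs (12, 14).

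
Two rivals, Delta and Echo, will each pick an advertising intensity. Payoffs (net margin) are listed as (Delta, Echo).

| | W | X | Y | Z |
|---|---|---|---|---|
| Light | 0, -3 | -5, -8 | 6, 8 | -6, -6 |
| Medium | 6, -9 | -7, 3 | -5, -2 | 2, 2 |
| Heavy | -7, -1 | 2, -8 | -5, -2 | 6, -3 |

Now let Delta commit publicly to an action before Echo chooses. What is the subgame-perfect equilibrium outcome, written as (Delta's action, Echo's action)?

Work backward from Echo's decision.
- Light: BR = Y, leader payoff 6.
- Medium: BR = X, leader payoff -7.
- Heavy: BR = W, leader payoff -7.
Delta's induced payoffs are 6, -7, -7, so Delta commits to Light. Subgame-perfect outcome: (Light, Y) with payoffs (6, 8).

(Light, Y)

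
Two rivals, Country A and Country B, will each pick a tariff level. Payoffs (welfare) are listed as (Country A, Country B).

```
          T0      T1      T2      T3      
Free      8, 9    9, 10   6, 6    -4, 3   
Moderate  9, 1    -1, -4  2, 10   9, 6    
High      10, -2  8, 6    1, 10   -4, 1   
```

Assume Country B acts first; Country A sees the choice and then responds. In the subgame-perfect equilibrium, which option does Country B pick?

T1

Backward induction with Country B moving first.
- T0: BR = High, leader payoff -2.
- T1: BR = Free, leader payoff 10.
- T2: BR = Free, leader payoff 6.
- T3: BR = Moderate, leader payoff 6.
Maximizing over -2, 10, 6, 6, Country B chooses T1. Subgame-perfect outcome: (Free, T1) with payoffs (9, 10).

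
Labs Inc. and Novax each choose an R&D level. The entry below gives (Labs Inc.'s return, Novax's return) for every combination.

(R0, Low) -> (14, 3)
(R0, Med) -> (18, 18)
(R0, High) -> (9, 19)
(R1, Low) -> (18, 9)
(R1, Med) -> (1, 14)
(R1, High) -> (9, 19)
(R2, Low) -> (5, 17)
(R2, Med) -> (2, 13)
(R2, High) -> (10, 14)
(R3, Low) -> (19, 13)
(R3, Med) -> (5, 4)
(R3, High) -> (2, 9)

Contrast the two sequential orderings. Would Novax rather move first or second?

If Labs Inc. leads: Novax's best replies are R0→High, R1→High, R2→Low, R3→Low; Labs Inc.'s induced payoffs 9, 9, 5, 19; outcome (R3, Low), payoffs (19, 13).
If Novax leads: Labs Inc.'s best replies are Low→R3, Med→R0, High→R2; Novax's induced payoffs 13, 18, 14; outcome (R0, Med), payoffs (18, 18).
Novax gets 18 moving first and 13 moving second, so Novax prefers to move first.

first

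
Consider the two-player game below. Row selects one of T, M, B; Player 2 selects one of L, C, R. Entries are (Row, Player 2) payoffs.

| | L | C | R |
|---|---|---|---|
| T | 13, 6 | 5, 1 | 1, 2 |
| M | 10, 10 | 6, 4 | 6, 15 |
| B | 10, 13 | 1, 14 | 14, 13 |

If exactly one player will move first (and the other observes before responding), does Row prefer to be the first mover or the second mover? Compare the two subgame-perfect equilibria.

second

If Row leads: Player 2's best replies are T→L, M→R, B→C; Row's induced payoffs 13, 6, 1; outcome (T, L), payoffs (13, 6).
If Player 2 leads: Row's best replies are L→T, C→M, R→B; Player 2's induced payoffs 6, 4, 13; outcome (B, R), payoffs (14, 13).
Row gets 13 moving first and 14 moving second, so Row prefers to move second.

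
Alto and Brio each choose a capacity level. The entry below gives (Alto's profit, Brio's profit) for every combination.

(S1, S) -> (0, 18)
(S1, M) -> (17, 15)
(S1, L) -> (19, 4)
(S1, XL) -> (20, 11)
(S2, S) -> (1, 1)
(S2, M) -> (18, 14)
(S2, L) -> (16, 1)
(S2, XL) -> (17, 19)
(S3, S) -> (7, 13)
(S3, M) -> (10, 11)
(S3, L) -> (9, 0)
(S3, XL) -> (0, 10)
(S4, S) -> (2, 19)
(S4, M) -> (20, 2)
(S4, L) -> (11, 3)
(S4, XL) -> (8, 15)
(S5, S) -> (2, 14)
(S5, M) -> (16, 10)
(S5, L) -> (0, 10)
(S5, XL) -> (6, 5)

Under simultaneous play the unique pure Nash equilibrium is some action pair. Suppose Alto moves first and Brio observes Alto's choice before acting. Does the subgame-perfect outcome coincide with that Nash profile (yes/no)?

Brio best-responds to each possible Alto move:
- S1: BR = S, leader payoff 0.
- S2: BR = XL, leader payoff 17.
- S3: BR = S, leader payoff 7.
- S4: BR = S, leader payoff 2.
- S5: BR = S, leader payoff 2.
Alto's induced payoffs are 0, 17, 7, 2, 2, so Alto commits to S2. Subgame-perfect outcome: (S2, XL) with payoffs (17, 19).
Under simultaneous play:
Alto's best replies: S→S3; M→S4; L→S1; XL→S1.
Brio's best replies: S1→S; S2→XL; S3→S; S4→S; S5→S.
The unique mutual best reply is (S3, S), giving (7, 13).
Sequential outcome (S2, XL) differs from the Nash profile (S3, S).

no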